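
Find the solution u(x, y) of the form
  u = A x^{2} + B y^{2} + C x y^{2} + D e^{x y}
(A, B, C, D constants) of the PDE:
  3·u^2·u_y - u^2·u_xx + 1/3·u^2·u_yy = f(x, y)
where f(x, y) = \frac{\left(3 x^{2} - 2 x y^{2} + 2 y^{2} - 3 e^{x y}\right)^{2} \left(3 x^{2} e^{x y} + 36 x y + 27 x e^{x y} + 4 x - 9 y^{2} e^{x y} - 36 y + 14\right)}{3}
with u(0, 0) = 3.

Substitute the ansatz u = A x^{2} + B y^{2} + C x y^{2} + D e^{x y} into the left-hand side.
Derivatives of the ansatz:
  u_y = 2 B y + 2 C x y + D x e^{x y}
  u_xx = 2 A + D y^{2} e^{x y}
  u_yy = 2 B + 2 C x + D x^{2} e^{x y}
Term by term:
  3·u^2·u_y = 6 A^{2} B x^{4} y + 6 A^{2} C x^{5} y + 3 A^{2} D x^{5} e^{x y} + 12 A B^{2} x^{2} y^{3} + 24 A B C x^{3} y^{3} + 6 A B D x^{3} y^{2} e^{x y} + 12 A B D x^{2} y e^{x y} + 12 A C^{2} x^{4} y^{3} + 6 A C D x^{4} y^{2} e^{x y} + 12 A C D x^{3} y e^{x y} + 6 A D^{2} x^{3} e^{2 x y} + 6 B^{3} y^{5} + 18 B^{2} C x y^{5} + 3 B^{2} D x y^{4} e^{x y} + 12 B^{2} D y^{3} e^{x y} + 18 B C^{2} x^{2} y^{5} + 6 B C D x^{2} y^{4} e^{x y} + 24 B C D x y^{3} e^{x y} + 6 B D^{2} x y^{2} e^{2 x y} + 6 B D^{2} y e^{2 x y} + 6 C^{3} x^{3} y^{5} + 3 C^{2} D x^{3} y^{4} e^{x y} + 12 C^{2} D x^{2} y^{3} e^{x y} + 6 C D^{2} x^{2} y^{2} e^{2 x y} + 6 C D^{2} x y e^{2 x y} + 3 D^{3} x e^{3 x y}
  -u^2·u_xx = - 2 A^{3} x^{4} - 4 A^{2} B x^{2} y^{2} - 4 A^{2} C x^{3} y^{2} - A^{2} D x^{4} y^{2} e^{x y} - 4 A^{2} D x^{2} e^{x y} - 2 A B^{2} y^{4} - 4 A B C x y^{4} - 2 A B D x^{2} y^{4} e^{x y} - 4 A B D y^{2} e^{x y} - 2 A C^{2} x^{2} y^{4} - 2 A C D x^{3} y^{4} e^{x y} - 4 A C D x y^{2} e^{x y} - 2 A D^{2} x^{2} y^{2} e^{2 x y} - 2 A D^{2} e^{2 x y} - B^{2} D y^{6} e^{x y} - 2 B C D x y^{6} e^{x y} - 2 B D^{2} y^{4} e^{2 x y} - C^{2} D x^{2} y^{6} e^{x y} - 2 C D^{2} x y^{4} e^{2 x y} - D^{3} y^{2} e^{3 x y}
  1/3·u^2·u_yy = \frac{2 A^{2} B x^{4}}{3} + \frac{2 A^{2} C x^{5}}{3} + \frac{A^{2} D x^{6} e^{x y}}{3} + \frac{4 A B^{2} x^{2} y^{2}}{3} + \frac{8 A B C x^{3} y^{2}}{3} + \frac{2 A B D x^{4} y^{2} e^{x y}}{3} + \frac{4 A B D x^{2} e^{x y}}{3} + \frac{4 A C^{2} x^{4} y^{2}}{3} + \frac{2 A C D x^{5} y^{2} e^{x y}}{3} + \frac{4 A C D x^{3} e^{x y}}{3} + \frac{2 A D^{2} x^{4} e^{2 x y}}{3} + \frac{2 B^{3} y^{4}}{3} + 2 B^{2} C x y^{4} + \frac{B^{2} D x^{2} y^{4} e^{x y}}{3} + \frac{4 B^{2} D y^{2} e^{x y}}{3} + 2 B C^{2} x^{2} y^{4} + \frac{2 B C D x^{3} y^{4} e^{x y}}{3} + \frac{8 B C D x y^{2} e^{x y}}{3} + \frac{2 B D^{2} x^{2} y^{2} e^{2 x y}}{3} + \frac{2 B D^{2} e^{2 x y}}{3} + \frac{2 C^{3} x^{3} y^{4}}{3} + \frac{C^{2} D x^{4} y^{4} e^{x y}}{3} + \frac{4 C^{2} D x^{2} y^{2} e^{x y}}{3} + \frac{2 C D^{2} x^{3} y^{2} e^{2 x y}}{3} + \frac{2 C D^{2} x e^{2 x y}}{3} + \frac{D^{3} x^{2} e^{3 x y}}{3}
Sum these and collect like terms in the independent variables.
This must equal f(x, y) identically; expanded, f = 9 x^{6} e^{x y} - 12 x^{5} y^{2} e^{x y} + 108 x^{5} y + 81 x^{5} e^{x y} + 12 x^{5} + 4 x^{4} y^{4} e^{x y} - 144 x^{4} y^{3} - 123 x^{4} y^{2} e^{x y} - 16 x^{4} y^{2} - 108 x^{4} y - 18 x^{4} e^{2 x y} + 42 x^{4} + 48 x^{3} y^{5} + 64 x^{3} y^{4} e^{x y} + \frac{16 x^{3} y^{4}}{3} + 288 x^{3} y^{3} + 12 x^{3} y^{2} e^{2 x y} + 108 x^{3} y^{2} e^{x y} - 40 x^{3} y^{2} - 216 x^{3} y e^{x y} - 162 x^{3} e^{2 x y} - 24 x^{3} e^{x y} - 12 x^{2} y^{6} e^{x y} - 144 x^{2} y^{5} - 104 x^{2} y^{4} e^{x y} + 8 x^{2} y^{4} + 144 x^{2} y^{3} e^{x y} - 144 x^{2} y^{3} + 150 x^{2} y^{2} e^{2 x y} + 16 x^{2} y^{2} e^{x y} + 56 x^{2} y^{2} + 216 x^{2} y e^{x y} + 9 x^{2} e^{3 x y} - 84 x^{2} e^{x y} + 24 x y^{6} e^{x y} + 144 x y^{5} - 36 x y^{4} e^{2 x y} + 36 x y^{4} e^{x y} - 32 x y^{4} - 288 x y^{3} e^{x y} - 108 x y^{2} e^{2 x y} + 40 x y^{2} e^{x y} + 108 x y e^{2 x y} + 81 x e^{3 x y} + 12 x e^{2 x y} - 12 y^{6} e^{x y} - 48 y^{5} + 36 y^{4} e^{2 x y} + \frac{56 y^{4}}{3} + 144 y^{3} e^{x y} - 27 y^{2} e^{3 x y} - 56 y^{2} e^{x y} - 108 y e^{2 x y} + 42 e^{2 x y}.
Matching coefficients of the independent functions:
(each divided by its leading coefficient; functions giving the same equation are listed together)
  [x^{4}]:  A^{3} - \frac{A^{2} B}{3} + 21 = 0
  [x^{5}, x^{5} y]:  A^{2} C - 18 = 0
  [y^{4}]:  A B^{2} - \frac{B^{3}}{3} + \frac{28}{3} = 0
  [y^{5}]:  B^{3} + 8 = 0
  [x y^{4}]:  A B C - \frac{B^{2} C}{2} - 8 = 0
  [x y^{5}]:  B^{2} C - 8 = 0
  [x e^{2 x y}, x y e^{2 x y}, x y^{4} e^{2 x y}, …]:  C D^{2} - 18 = 0
  [x e^{3 x y}, x^{2} e^{3 x y}, y^{2} e^{3 x y}]:  D^{3} - 27 = 0
  [x^{2} y^{2}]:  A^{2} B - \frac{A B^{2}}{3} + 14 = 0
  [x^{2} y^{3}]:  A B^{2} + 12 = 0
  [x^{2} y^{4}]:  A C^{2} - B C^{2} + 4 = 0
  [x^{2} y^{5}]:  B C^{2} + 8 = 0
  [x^{2} e^{x y}]:  A^{2} D - \frac{A B D}{3} - 21 = 0
  [x^{3} y^{2}]:  A^{2} C - \frac{2 A B C}{3} - 10 = 0
  [x^{3} y^{3}]:  A B C - 12 = 0
  [x^{3} y^{4}, x^{3} y^{5}]:  C^{3} - 8 = 0
  [x^{3} e^{x y}, x^{3} y e^{x y}, x^{5} y^{2} e^{x y}]:  A C D + 18 = 0
  [x^{3} e^{2 x y}, x^{4} e^{2 x y}]:  A D^{2} + 27 = 0
  [x^{4} y]:  A^{2} B + 18 = 0
  [x^{4} y^{2}, x^{4} y^{3}]:  A C^{2} + 12 = 0
  [x^{5} e^{x y}, x^{6} e^{x y}]:  A^{2} D - 27 = 0
  [y e^{2 x y}, y^{4} e^{2 x y}, x y^{2} e^{2 x y}]:  B D^{2} + 18 = 0
  [y^{2} e^{x y}]:  A B D - \frac{B^{2} D}{3} - 14 = 0
  [y^{3} e^{x y}, y^{6} e^{x y}, x y^{4} e^{x y}]:  B^{2} D - 12 = 0
  [x y^{2} e^{x y}]:  A C D - \frac{2 B C D}{3} + 10 = 0
  [x y^{3} e^{x y}, x y^{6} e^{x y}]:  B C D + 12 = 0
  [x^{2} y e^{x y}, x^{3} y^{2} e^{x y}]:  A B D - 18 = 0
  [x^{2} y^{2} e^{x y}, x^{2} y^{3} e^{x y}, x^{2} y^{6} e^{x y}, …]:  C^{2} D - 12 = 0
  [x^{2} y^{2} e^{2 x y}]:  A D^{2} - \frac{B D^{2}}{3} - 3 C D^{2} + 75 = 0
  [x^{2} y^{4} e^{x y}]:  A B D - \frac{B^{2} D}{6} - 3 B C D - 52 = 0
  [x^{3} y^{4} e^{x y}]:  A C D - \frac{B C D}{3} - \frac{3 C^{2} D}{2} + 32 = 0
  [x^{4} y^{2} e^{x y}]:  A^{2} D - \frac{2 A B D}{3} - 6 A C D - 123 = 0
  [e^{2 x y}]:  A D^{2} - \frac{B D^{2}}{3} + 21 = 0
Solving: A = -3, B = -2, C = 2, D = 3.
Check against the point condition:
  u(0, 0) = 3  ⟹  D = 3  ✓
Hence u(x, y) = - 3 x^{2} + 2 x y^{2} - 2 y^{2} + 3 e^{x y}.

Answer: u(x, y) = - 3 x^{2} + 2 x y^{2} - 2 y^{2} + 3 e^{x y}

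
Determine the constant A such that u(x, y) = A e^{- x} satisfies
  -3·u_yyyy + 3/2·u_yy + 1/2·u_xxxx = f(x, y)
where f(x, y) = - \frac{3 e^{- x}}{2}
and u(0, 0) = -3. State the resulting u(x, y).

Answer: u(x, y) = - 3 e^{- x}

Derivation:
Substitute the ansatz u = A e^{- x} into the left-hand side.
Derivatives of the ansatz:
  u_yyyy = 0
  u_yy = 0
  u_xxxx = A e^{- x}
Term by term:
  -3·u_yyyy = 0
  3/2·u_yy = 0
  1/2·u_xxxx = \frac{A e^{- x}}{2}
So the left-hand side equals
  \frac{A e^{- x}}{2}
This must equal f(x, y) = - \frac{3 e^{- x}}{2} identically.
Matching coefficients of the independent functions:
  [e^{- x}]:  \frac{A}{2} = - \frac{3}{2}
Solving: A = -3.
Check against the point condition:
  u(0, 0) = -3  ⟹  A = -3  ✓
Hence u(x, y) = - 3 e^{- x}.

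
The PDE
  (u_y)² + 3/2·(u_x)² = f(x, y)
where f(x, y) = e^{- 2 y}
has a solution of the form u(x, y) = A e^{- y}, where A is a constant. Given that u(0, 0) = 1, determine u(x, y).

Answer: u(x, y) = e^{- y}

Derivation:
Substitute the ansatz u = A e^{- y} into the left-hand side.
Derivatives of the ansatz:
  u_y = - A e^{- y}
  u_x = 0
Term by term:
  (u_y)² = A^{2} e^{- 2 y}
  3/2·(u_x)² = 0
So the left-hand side equals
  A^{2} e^{- 2 y}
This must equal f(x, y) = e^{- 2 y} identically.
Matching coefficients of the independent functions:
  [e^{- 2 y}]:  A^{2} = 1
These equations allow (A) = (-1) or (1).
Impose the point condition(s):
  u(0, 0) = 1  ⟹  A = 1
Only A = 1 satisfies everything.
Hence u(x, y) = e^{- y}.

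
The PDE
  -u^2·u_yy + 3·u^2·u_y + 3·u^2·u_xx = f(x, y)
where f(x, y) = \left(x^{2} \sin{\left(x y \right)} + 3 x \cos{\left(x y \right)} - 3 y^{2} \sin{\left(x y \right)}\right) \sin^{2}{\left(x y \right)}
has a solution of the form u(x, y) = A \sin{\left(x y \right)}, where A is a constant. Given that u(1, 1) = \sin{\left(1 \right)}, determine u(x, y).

Substitute the ansatz u = A \sin{\left(x y \right)} into the left-hand side.
Derivatives of the ansatz:
  u_yy = - A x^{2} \sin{\left(x y \right)}
  u_y = A x \cos{\left(x y \right)}
  u_xx = - A y^{2} \sin{\left(x y \right)}
Term by term:
  -u^2·u_yy = A^{3} x^{2} \sin^{3}{\left(x y \right)}
  3·u^2·u_y = 3 A^{3} x \sin^{2}{\left(x y \right)} \cos{\left(x y \right)}
  3·u^2·u_xx = - 3 A^{3} y^{2} \sin^{3}{\left(x y \right)}
So the left-hand side equals
  A^{3} x^{2} \sin^{3}{\left(x y \right)} + 3 A^{3} x \sin^{2}{\left(x y \right)} \cos{\left(x y \right)} - 3 A^{3} y^{2} \sin^{3}{\left(x y \right)}
This must equal f(x, y) identically; expanded, f = x^{2} \sin^{3}{\left(x y \right)} + 3 x \sin^{2}{\left(x y \right)} \cos{\left(x y \right)} - 3 y^{2} \sin^{3}{\left(x y \right)}.
Matching coefficients of the independent functions:
  [x^{2} \sin^{3}{\left(x y \right)}]:  A^{3} = 1
  [y^{2} \sin^{3}{\left(x y \right)}]:  - 3 A^{3} = -3
  [x \sin^{2}{\left(x y \right)} \cos{\left(x y \right)}]:  3 A^{3} = 3
Solving: A = 1.
Check against the point condition:
  u(1, 1) = \sin{\left(1 \right)}  ⟹  A \sin{\left(1 \right)} = \sin{\left(1 \right)}  ✓
Hence u(x, y) = \sin{\left(x y \right)}.

Answer: u(x, y) = \sin{\left(x y \right)}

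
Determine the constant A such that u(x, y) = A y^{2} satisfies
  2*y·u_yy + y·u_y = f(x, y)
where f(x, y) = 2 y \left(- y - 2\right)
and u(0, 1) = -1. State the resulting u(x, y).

Substitute the ansatz u = A y^{2} into the left-hand side.
Derivatives of the ansatz:
  u_yy = 2 A
  u_y = 2 A y
Term by term:
  2*y·u_yy = 4 A y
  y·u_y = 2 A y^{2}
So the left-hand side equals
  2 A y^{2} + 4 A y
This must equal f(x, y) identically; expanded, f = - 2 y^{2} - 4 y.
Matching coefficients of the independent functions:
  [y]:  4 A = -4
  [y^{2}]:  2 A = -2
Solving: A = -1.
Check against the point condition:
  u(0, 1) = -1  ⟹  A = -1  ✓
Hence u(x, y) = - y^{2}.

Answer: u(x, y) = - y^{2}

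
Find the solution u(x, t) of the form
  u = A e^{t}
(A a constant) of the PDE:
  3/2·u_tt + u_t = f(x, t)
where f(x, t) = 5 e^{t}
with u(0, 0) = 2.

Substitute the ansatz u = A e^{t} into the left-hand side.
Derivatives of the ansatz:
  u_tt = A e^{t}
  u_t = A e^{t}
Term by term:
  3/2·u_tt = \frac{3 A e^{t}}{2}
  u_t = A e^{t}
So the left-hand side equals
  \frac{5 A e^{t}}{2}
This must equal f(x, t) = 5 e^{t} identically.
Matching coefficients of the independent functions:
  [e^{t}]:  \frac{5 A}{2} = 5
Solving: A = 2.
Check against the point condition:
  u(0, 0) = 2  ⟹  A = 2  ✓
Hence u(x, t) = 2 e^{t}.

Answer: u(x, t) = 2 e^{t}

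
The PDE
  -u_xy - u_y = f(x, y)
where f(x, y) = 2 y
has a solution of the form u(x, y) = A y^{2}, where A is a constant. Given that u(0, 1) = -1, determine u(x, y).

Answer: u(x, y) = - y^{2}

Derivation:
Substitute the ansatz u = A y^{2} into the left-hand side.
Derivatives of the ansatz:
  u_xy = 0
  u_y = 2 A y
Term by term:
  -u_xy = 0
  -u_y = - 2 A y
So the left-hand side equals
  - 2 A y
This must equal f(x, y) = 2 y identically.
Matching coefficients of the independent functions:
  [y]:  - 2 A = 2
Solving: A = -1.
Check against the point condition:
  u(0, 1) = -1  ⟹  A = -1  ✓
Hence u(x, y) = - y^{2}.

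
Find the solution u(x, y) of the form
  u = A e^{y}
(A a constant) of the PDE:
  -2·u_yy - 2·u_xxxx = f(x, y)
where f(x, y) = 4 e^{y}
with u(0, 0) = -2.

Substitute the ansatz u = A e^{y} into the left-hand side.
Derivatives of the ansatz:
  u_yy = A e^{y}
  u_xxxx = 0
Term by term:
  -2·u_yy = - 2 A e^{y}
  -2·u_xxxx = 0
So the left-hand side equals
  - 2 A e^{y}
This must equal f(x, y) = 4 e^{y} identically.
Matching coefficients of the independent functions:
  [e^{y}]:  - 2 A = 4
Solving: A = -2.
Check against the point condition:
  u(0, 0) = -2  ⟹  A = -2  ✓
Hence u(x, y) = - 2 e^{y}.

Answer: u(x, y) = - 2 e^{y}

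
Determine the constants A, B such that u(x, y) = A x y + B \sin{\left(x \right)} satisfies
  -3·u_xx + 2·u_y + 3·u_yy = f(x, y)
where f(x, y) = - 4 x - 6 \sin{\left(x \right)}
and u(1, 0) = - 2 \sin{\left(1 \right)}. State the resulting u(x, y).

Answer: u(x, y) = - 2 x y - 2 \sin{\left(x \right)}

Derivation:
Substitute the ansatz u = A x y + B \sin{\left(x \right)} into the left-hand side.
Derivatives of the ansatz:
  u_xx = - B \sin{\left(x \right)}
  u_y = A x
  u_yy = 0
Term by term:
  -3·u_xx = 3 B \sin{\left(x \right)}
  2·u_y = 2 A x
  3·u_yy = 0
So the left-hand side equals
  2 A x + 3 B \sin{\left(x \right)}
This must equal f(x, y) = - 4 x - 6 \sin{\left(x \right)} identically.
Matching coefficients of the independent functions:
  [x]:  2 A = -4
  [\sin{\left(x \right)}]:  3 B = -6
Solving: A = -2, B = -2.
Check against the point condition:
  u(1, 0) = - 2 \sin{\left(1 \right)}  ⟹  B \sin{\left(1 \right)} = - 2 \sin{\left(1 \right)}  ✓
Hence u(x, y) = - 2 x y - 2 \sin{\left(x \right)}.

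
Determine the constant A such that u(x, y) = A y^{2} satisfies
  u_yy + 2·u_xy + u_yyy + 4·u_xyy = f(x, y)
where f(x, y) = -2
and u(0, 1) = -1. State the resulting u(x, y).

Substitute the ansatz u = A y^{2} into the left-hand side.
Derivatives of the ansatz:
  u_yy = 2 A
  u_xy = 0
  u_yyy = 0
  u_xyy = 0
Term by term:
  u_yy = 2 A
  2·u_xy = 0
  u_yyy = 0
  4·u_xyy = 0
So the left-hand side equals
  2 A
This must equal f(x, y) = -2 identically.
Matching coefficients of the independent functions:
  [constant term]:  2 A = -2
Solving: A = -1.
Check against the point condition:
  u(0, 1) = -1  ⟹  A = -1  ✓
Hence u(x, y) = - y^{2}.

Answer: u(x, y) = - y^{2}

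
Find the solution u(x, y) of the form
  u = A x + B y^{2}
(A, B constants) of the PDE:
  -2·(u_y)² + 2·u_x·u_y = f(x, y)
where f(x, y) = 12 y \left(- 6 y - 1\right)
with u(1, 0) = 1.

Substitute the ansatz u = A x + B y^{2} into the left-hand side.
Derivatives of the ansatz:
  u_y = 2 B y
  u_x = A
Term by term:
  -2·(u_y)² = - 8 B^{2} y^{2}
  2·u_x·u_y = 4 A B y
So the left-hand side equals
  4 A B y - 8 B^{2} y^{2}
This must equal f(x, y) = 12 y \left(- 6 y - 1\right) identically.
Matching coefficients of the independent functions:
  [y]:  4 A B = -12
  [y^{2}]:  - 8 B^{2} = -72
These equations allow (A, B) = (-1, 3) or (1, -3).
Impose the point condition(s):
  u(1, 0) = 1  ⟹  A = 1
Only A = 1, B = -3 satisfies everything.
Hence u(x, y) = x - 3 y^{2}.

Answer: u(x, y) = x - 3 y^{2}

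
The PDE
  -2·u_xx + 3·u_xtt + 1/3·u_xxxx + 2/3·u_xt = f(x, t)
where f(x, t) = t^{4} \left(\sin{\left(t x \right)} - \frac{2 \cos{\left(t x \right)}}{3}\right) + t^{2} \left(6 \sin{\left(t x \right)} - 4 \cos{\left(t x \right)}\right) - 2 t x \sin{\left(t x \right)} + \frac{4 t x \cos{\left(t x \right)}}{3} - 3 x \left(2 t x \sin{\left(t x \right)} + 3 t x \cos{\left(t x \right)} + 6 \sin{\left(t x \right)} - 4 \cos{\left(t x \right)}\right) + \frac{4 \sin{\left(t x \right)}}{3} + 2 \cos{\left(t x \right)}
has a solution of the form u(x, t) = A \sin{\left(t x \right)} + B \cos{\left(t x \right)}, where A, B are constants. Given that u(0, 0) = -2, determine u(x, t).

Substitute the ansatz u = A \sin{\left(t x \right)} + B \cos{\left(t x \right)} into the left-hand side.
Derivatives of the ansatz:
  u_xx = - A t^{2} \sin{\left(t x \right)} - B t^{2} \cos{\left(t x \right)}
  u_xtt = - A t x^{2} \cos{\left(t x \right)} - 2 A x \sin{\left(t x \right)} + B t x^{2} \sin{\left(t x \right)} - 2 B x \cos{\left(t x \right)}
  u_xxxx = A t^{4} \sin{\left(t x \right)} + B t^{4} \cos{\left(t x \right)}
  u_xt = - A t x \sin{\left(t x \right)} + A \cos{\left(t x \right)} - B t x \cos{\left(t x \right)} - B \sin{\left(t x \right)}
Term by term:
  -2·u_xx = 2 A t^{2} \sin{\left(t x \right)} + 2 B t^{2} \cos{\left(t x \right)}
  3·u_xtt = - 3 A t x^{2} \cos{\left(t x \right)} - 6 A x \sin{\left(t x \right)} + 3 B t x^{2} \sin{\left(t x \right)} - 6 B x \cos{\left(t x \right)}
  1/3·u_xxxx = \frac{A t^{4} \sin{\left(t x \right)}}{3} + \frac{B t^{4} \cos{\left(t x \right)}}{3}
  2/3·u_xt = - \frac{2 A t x \sin{\left(t x \right)}}{3} + \frac{2 A \cos{\left(t x \right)}}{3} - \frac{2 B t x \cos{\left(t x \right)}}{3} - \frac{2 B \sin{\left(t x \right)}}{3}
So the left-hand side equals
  \frac{A t^{4} \sin{\left(t x \right)}}{3} + 2 A t^{2} \sin{\left(t x \right)} - 3 A t x^{2} \cos{\left(t x \right)} - \frac{2 A t x \sin{\left(t x \right)}}{3} - 6 A x \sin{\left(t x \right)} + \frac{2 A \cos{\left(t x \right)}}{3} + \frac{B t^{4} \cos{\left(t x \right)}}{3} + 2 B t^{2} \cos{\left(t x \right)} + 3 B t x^{2} \sin{\left(t x \right)} - \frac{2 B t x \cos{\left(t x \right)}}{3} - 6 B x \cos{\left(t x \right)} - \frac{2 B \sin{\left(t x \right)}}{3}
This must equal f(x, t) identically; expanded, f = t^{4} \sin{\left(t x \right)} - \frac{2 t^{4} \cos{\left(t x \right)}}{3} + 6 t^{2} \sin{\left(t x \right)} - 4 t^{2} \cos{\left(t x \right)} - 6 t x^{2} \sin{\left(t x \right)} - 9 t x^{2} \cos{\left(t x \right)} - 2 t x \sin{\left(t x \right)} + \frac{4 t x \cos{\left(t x \right)}}{3} - 18 x \sin{\left(t x \right)} + 12 x \cos{\left(t x \right)} + \frac{4 \sin{\left(t x \right)}}{3} + 2 \cos{\left(t x \right)}.
Matching coefficients of the independent functions:
  [t^{2} \sin{\left(t x \right)}]:  2 A = 6
  [t^{2} \cos{\left(t x \right)}]:  2 B = -4
  [t^{4} \sin{\left(t x \right)}]:  \frac{A}{3} = 1
  [t^{4} \cos{\left(t x \right)}]:  \frac{B}{3} = - \frac{2}{3}
  [x \sin{\left(t x \right)}]:  - 6 A = -18
  [x \cos{\left(t x \right)}]:  - 6 B = 12
  [t x \sin{\left(t x \right)}]:  - \frac{2 A}{3} = -2
  [t x \cos{\left(t x \right)}, \sin{\left(t x \right)}]:  - \frac{2 B}{3} = \frac{4}{3}
  [t x^{2} \sin{\left(t x \right)}]:  3 B = -6
  [t x^{2} \cos{\left(t x \right)}]:  - 3 A = -9
  [\cos{\left(t x \right)}]:  \frac{2 A}{3} = 2
Solving: A = 3, B = -2.
Check against the point condition:
  u(0, 0) = -2  ⟹  B = -2  ✓
Hence u(x, t) = 3 \sin{\left(t x \right)} - 2 \cos{\left(t x \right)}.

Answer: u(x, t) = 3 \sin{\left(t x \right)} - 2 \cos{\left(t x \right)}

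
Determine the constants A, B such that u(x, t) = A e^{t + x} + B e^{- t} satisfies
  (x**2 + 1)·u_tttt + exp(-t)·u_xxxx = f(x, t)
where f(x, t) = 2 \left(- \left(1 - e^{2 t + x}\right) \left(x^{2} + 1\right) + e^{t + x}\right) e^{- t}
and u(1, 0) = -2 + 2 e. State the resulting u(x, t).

Substitute the ansatz u = A e^{t + x} + B e^{- t} into the left-hand side.
Derivatives of the ansatz:
  u_tttt = A e^{t} e^{x} + B e^{- t}
  u_xxxx = A e^{t} e^{x}
Term by term:
  (x**2 + 1)·u_tttt = A x^{2} e^{t} e^{x} + A e^{t} e^{x} + B x^{2} e^{- t} + B e^{- t}
  exp(-t)·u_xxxx = A e^{x}
So the left-hand side equals
  A x^{2} e^{t} e^{x} + A e^{t} e^{x} + A e^{x} + B x^{2} e^{- t} + B e^{- t}
This must equal f(x, t) identically; expanded, f = 2 x^{2} e^{t} e^{x} - 2 x^{2} e^{- t} + 2 e^{t} e^{x} + 2 e^{x} - 2 e^{- t}.
Matching coefficients of the independent functions:
  [x^{2} e^{- t}, e^{- t}]:  B = -2
  [e^{t} e^{x}, x^{2} e^{t} e^{x}, e^{x}]:  A = 2
Solving: A = 2, B = -2.
Check against the point condition:
  u(1, 0) = -2 + 2 e  ⟹  e A + B = -2 + 2 e  ✓
Hence u(x, t) = 2 e^{t + x} - 2 e^{- t}.

Answer: u(x, t) = 2 e^{t + x} - 2 e^{- t}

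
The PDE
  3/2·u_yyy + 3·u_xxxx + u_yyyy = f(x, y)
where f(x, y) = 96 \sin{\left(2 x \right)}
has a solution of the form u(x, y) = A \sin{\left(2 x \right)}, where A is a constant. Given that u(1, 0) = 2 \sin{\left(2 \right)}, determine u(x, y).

Substitute the ansatz u = A \sin{\left(2 x \right)} into the left-hand side.
Derivatives of the ansatz:
  u_yyy = 0
  u_xxxx = 16 A \sin{\left(2 x \right)}
  u_yyyy = 0
Term by term:
  3/2·u_yyy = 0
  3·u_xxxx = 48 A \sin{\left(2 x \right)}
  u_yyyy = 0
So the left-hand side equals
  48 A \sin{\left(2 x \right)}
This must equal f(x, y) = 96 \sin{\left(2 x \right)} identically.
Matching coefficients of the independent functions:
  [\sin{\left(2 x \right)}]:  48 A = 96
Solving: A = 2.
Check against the point condition:
  u(1, 0) = 2 \sin{\left(2 \right)}  ⟹  A \sin{\left(2 \right)} = 2 \sin{\left(2 \right)}  ✓
Hence u(x, y) = 2 \sin{\left(2 x \right)}.

Answer: u(x, y) = 2 \sin{\left(2 x \right)}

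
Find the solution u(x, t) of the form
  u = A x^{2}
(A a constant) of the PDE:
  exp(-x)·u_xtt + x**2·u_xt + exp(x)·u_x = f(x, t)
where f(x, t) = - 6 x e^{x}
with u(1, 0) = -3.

Substitute the ansatz u = A x^{2} into the left-hand side.
Derivatives of the ansatz:
  u_xtt = 0
  u_xt = 0
  u_x = 2 A x
Term by term:
  exp(-x)·u_xtt = 0
  x**2·u_xt = 0
  exp(x)·u_x = 2 A x e^{x}
So the left-hand side equals
  2 A x e^{x}
This must equal f(x, t) = - 6 x e^{x} identically.
Matching coefficients of the independent functions:
  [x e^{x}]:  2 A = -6
Solving: A = -3.
Check against the point condition:
  u(1, 0) = -3  ⟹  A = -3  ✓
Hence u(x, t) = - 3 x^{2}.

Answer: u(x, t) = - 3 x^{2}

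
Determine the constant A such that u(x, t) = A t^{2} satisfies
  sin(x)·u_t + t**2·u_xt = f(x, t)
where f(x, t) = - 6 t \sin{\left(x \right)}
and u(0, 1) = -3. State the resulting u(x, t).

Substitute the ansatz u = A t^{2} into the left-hand side.
Derivatives of the ansatz:
  u_t = 2 A t
  u_xt = 0
Term by term:
  sin(x)·u_t = 2 A t \sin{\left(x \right)}
  t**2·u_xt = 0
So the left-hand side equals
  2 A t \sin{\left(x \right)}
This must equal f(x, t) = - 6 t \sin{\left(x \right)} identically.
Matching coefficients of the independent functions:
  [t \sin{\left(x \right)}]:  2 A = -6
Solving: A = -3.
Check against the point condition:
  u(0, 1) = -3  ⟹  A = -3  ✓
Hence u(x, t) = - 3 t^{2}.

Answer: u(x, t) = - 3 t^{2}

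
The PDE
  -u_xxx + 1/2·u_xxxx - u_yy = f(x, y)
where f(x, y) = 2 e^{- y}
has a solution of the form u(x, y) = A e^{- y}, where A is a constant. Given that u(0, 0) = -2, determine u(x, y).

Substitute the ansatz u = A e^{- y} into the left-hand side.
Derivatives of the ansatz:
  u_xxx = 0
  u_xxxx = 0
  u_yy = A e^{- y}
Term by term:
  -u_xxx = 0
  1/2·u_xxxx = 0
  -u_yy = - A e^{- y}
So the left-hand side equals
  - A e^{- y}
This must equal f(x, y) = 2 e^{- y} identically.
Matching coefficients of the independent functions:
  [e^{- y}]:  - A = 2
Solving: A = -2.
Check against the point condition:
  u(0, 0) = -2  ⟹  A = -2  ✓
Hence u(x, y) = - 2 e^{- y}.

Answer: u(x, y) = - 2 e^{- y}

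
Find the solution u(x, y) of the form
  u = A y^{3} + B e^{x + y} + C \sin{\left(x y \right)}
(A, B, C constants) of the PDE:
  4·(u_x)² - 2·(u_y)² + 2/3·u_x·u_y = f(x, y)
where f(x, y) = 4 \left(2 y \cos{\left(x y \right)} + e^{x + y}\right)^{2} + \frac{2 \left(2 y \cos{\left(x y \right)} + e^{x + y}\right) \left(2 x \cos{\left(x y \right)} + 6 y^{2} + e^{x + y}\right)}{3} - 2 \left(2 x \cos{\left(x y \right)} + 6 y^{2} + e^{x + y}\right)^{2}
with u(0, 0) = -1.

Answer: u(x, y) = - 2 y^{3} - e^{x + y} - 2 \sin{\left(x y \right)}

Derivation:
Substitute the ansatz u = A y^{3} + B e^{x + y} + C \sin{\left(x y \right)} into the left-hand side.
Derivatives of the ansatz:
  u_x = B e^{x} e^{y} + C y \cos{\left(x y \right)}
  u_y = 3 A y^{2} + B e^{x} e^{y} + C x \cos{\left(x y \right)}
Term by term:
  4·(u_x)² = 4 B^{2} e^{2 x} e^{2 y} + 8 B C y e^{x} e^{y} \cos{\left(x y \right)} + 4 C^{2} y^{2} \cos^{2}{\left(x y \right)}
  -2·(u_y)² = - 18 A^{2} y^{4} - 12 A B y^{2} e^{x} e^{y} - 12 A C x y^{2} \cos{\left(x y \right)} - 2 B^{2} e^{2 x} e^{2 y} - 4 B C x e^{x} e^{y} \cos{\left(x y \right)} - 2 C^{2} x^{2} \cos^{2}{\left(x y \right)}
  2/3·u_x·u_y = 2 A B y^{2} e^{x} e^{y} + 2 A C y^{3} \cos{\left(x y \right)} + \frac{2 B^{2} e^{2 x} e^{2 y}}{3} + \frac{2 B C x e^{x} e^{y} \cos{\left(x y \right)}}{3} + \frac{2 B C y e^{x} e^{y} \cos{\left(x y \right)}}{3} + \frac{2 C^{2} x y \cos^{2}{\left(x y \right)}}{3}
So the left-hand side equals
  - 18 A^{2} y^{4} - 10 A B y^{2} e^{x} e^{y} - 12 A C x y^{2} \cos{\left(x y \right)} + 2 A C y^{3} \cos{\left(x y \right)} + \frac{8 B^{2} e^{2 x} e^{2 y}}{3} - \frac{10 B C x e^{x} e^{y} \cos{\left(x y \right)}}{3} + \frac{26 B C y e^{x} e^{y} \cos{\left(x y \right)}}{3} - 2 C^{2} x^{2} \cos^{2}{\left(x y \right)} + \frac{2 C^{2} x y \cos^{2}{\left(x y \right)}}{3} + 4 C^{2} y^{2} \cos^{2}{\left(x y \right)}
This must equal f(x, y) identically; expanded, f = - 8 x^{2} \cos^{2}{\left(x y \right)} - 48 x y^{2} \cos{\left(x y \right)} + \frac{8 x y \cos^{2}{\left(x y \right)}}{3} - \frac{20 x e^{x} e^{y} \cos{\left(x y \right)}}{3} - 72 y^{4} + 8 y^{3} \cos{\left(x y \right)} - 20 y^{2} e^{x} e^{y} + 16 y^{2} \cos^{2}{\left(x y \right)} + \frac{52 y e^{x} e^{y} \cos{\left(x y \right)}}{3} + \frac{8 e^{2 x} e^{2 y}}{3}.
Matching coefficients of the independent functions:
  [y^{4}]:  - 18 A^{2} = -72
  [x^{2} \cos^{2}{\left(x y \right)}]:  - 2 C^{2} = -8
  [y^{2} \cos^{2}{\left(x y \right)}]:  4 C^{2} = 16
  [y^{3} \cos{\left(x y \right)}]:  2 A C = 8
  [e^{2 x} e^{2 y}]:  \frac{8 B^{2}}{3} = \frac{8}{3}
  [x y \cos^{2}{\left(x y \right)}]:  \frac{2 C^{2}}{3} = \frac{8}{3}
  [x y^{2} \cos{\left(x y \right)}]:  - 12 A C = -48
  [y^{2} e^{x} e^{y}]:  - 10 A B = -20
  [x e^{x} e^{y} \cos{\left(x y \right)}]:  - \frac{10 B C}{3} = - \frac{20}{3}
  [y e^{x} e^{y} \cos{\left(x y \right)}]:  \frac{26 B C}{3} = \frac{52}{3}
These equations allow (A, B, C) = (-2, -1, -2) or (2, 1, 2).
Impose the point condition(s):
  u(0, 0) = -1  ⟹  B = -1
Only A = -2, B = -1, C = -2 satisfies everything.
Hence u(x, y) = - 2 y^{3} - e^{x + y} - 2 \sin{\left(x y \right)}.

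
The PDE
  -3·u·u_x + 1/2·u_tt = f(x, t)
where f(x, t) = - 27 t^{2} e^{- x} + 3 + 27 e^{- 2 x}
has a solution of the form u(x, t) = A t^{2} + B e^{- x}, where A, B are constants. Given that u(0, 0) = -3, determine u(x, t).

Substitute the ansatz u = A t^{2} + B e^{- x} into the left-hand side.
Derivatives of the ansatz:
  u_x = - B e^{- x}
  u_tt = 2 A
Term by term:
  -3·u·u_x = 3 A B t^{2} e^{- x} + 3 B^{2} e^{- 2 x}
  1/2·u_tt = A
So the left-hand side equals
  3 A B t^{2} e^{- x} + A + 3 B^{2} e^{- 2 x}
This must equal f(x, t) = - 27 t^{2} e^{- x} + 3 + 27 e^{- 2 x} identically.
Matching coefficients of the independent functions:
  [constant term]:  A = 3
  [t^{2} e^{- x}]:  3 A B = -27
  [e^{- 2 x}]:  3 B^{2} = 27
Solving: A = 3, B = -3.
Check against the point condition:
  u(0, 0) = -3  ⟹  B = -3  ✓
Hence u(x, t) = 3 t^{2} - 3 e^{- x}.

Answer: u(x, t) = 3 t^{2} - 3 e^{- x}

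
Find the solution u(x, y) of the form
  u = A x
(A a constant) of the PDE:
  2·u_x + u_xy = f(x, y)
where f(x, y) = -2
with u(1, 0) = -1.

Substitute the ansatz u = A x into the left-hand side.
Derivatives of the ansatz:
  u_x = A
  u_xy = 0
Term by term:
  2·u_x = 2 A
  u_xy = 0
So the left-hand side equals
  2 A
This must equal f(x, y) = -2 identically.
Matching coefficients of the independent functions:
  [constant term]:  2 A = -2
Solving: A = -1.
Check against the point condition:
  u(1, 0) = -1  ⟹  A = -1  ✓
Hence u(x, y) = - x.

Answer: u(x, y) = - x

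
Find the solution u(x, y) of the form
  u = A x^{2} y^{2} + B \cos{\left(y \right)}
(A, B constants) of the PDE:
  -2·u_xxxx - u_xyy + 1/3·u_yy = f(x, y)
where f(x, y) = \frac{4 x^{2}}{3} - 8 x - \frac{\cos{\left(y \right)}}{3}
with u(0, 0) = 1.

Answer: u(x, y) = 2 x^{2} y^{2} + \cos{\left(y \right)}

Derivation:
Substitute the ansatz u = A x^{2} y^{2} + B \cos{\left(y \right)} into the left-hand side.
Derivatives of the ansatz:
  u_xxxx = 0
  u_xyy = 4 A x
  u_yy = 2 A x^{2} - B \cos{\left(y \right)}
Term by term:
  -2·u_xxxx = 0
  -u_xyy = - 4 A x
  1/3·u_yy = \frac{2 A x^{2}}{3} - \frac{B \cos{\left(y \right)}}{3}
So the left-hand side equals
  \frac{2 A x^{2}}{3} - 4 A x - \frac{B \cos{\left(y \right)}}{3}
This must equal f(x, y) = \frac{4 x^{2}}{3} - 8 x - \frac{\cos{\left(y \right)}}{3} identically.
Matching coefficients of the independent functions:
  [x]:  - 4 A = -8
  [x^{2}]:  \frac{2 A}{3} = \frac{4}{3}
  [\cos{\left(y \right)}]:  - \frac{B}{3} = - \frac{1}{3}
Solving: A = 2, B = 1.
Check against the point condition:
  u(0, 0) = 1  ⟹  B = 1  ✓
Hence u(x, y) = 2 x^{2} y^{2} + \cos{\left(y \right)}.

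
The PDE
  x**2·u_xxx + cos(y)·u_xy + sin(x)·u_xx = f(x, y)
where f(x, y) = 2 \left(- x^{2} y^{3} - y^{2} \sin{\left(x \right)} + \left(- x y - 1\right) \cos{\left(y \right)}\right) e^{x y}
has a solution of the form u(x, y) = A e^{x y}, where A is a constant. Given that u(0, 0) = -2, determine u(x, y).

Substitute the ansatz u = A e^{x y} into the left-hand side.
Derivatives of the ansatz:
  u_xxx = A y^{3} e^{x y}
  u_xy = A x y e^{x y} + A e^{x y}
  u_xx = A y^{2} e^{x y}
Term by term:
  x**2·u_xxx = A x^{2} y^{3} e^{x y}
  cos(y)·u_xy = A x y e^{x y} \cos{\left(y \right)} + A e^{x y} \cos{\left(y \right)}
  sin(x)·u_xx = A y^{2} e^{x y} \sin{\left(x \right)}
So the left-hand side equals
  A x^{2} y^{3} e^{x y} + A x y e^{x y} \cos{\left(y \right)} + A y^{2} e^{x y} \sin{\left(x \right)} + A e^{x y} \cos{\left(y \right)}
This must equal f(x, y) identically; expanded, f = - 2 x^{2} y^{3} e^{x y} - 2 x y e^{x y} \cos{\left(y \right)} - 2 y^{2} e^{x y} \sin{\left(x \right)} - 2 e^{x y} \cos{\left(y \right)}.
Matching coefficients of the independent functions:
  [e^{x y} \cos{\left(y \right)}, x^{2} y^{3} e^{x y}, y^{2} e^{x y} \sin{\left(x \right)}, x y e^{x y} \cos{\left(y \right)}]:  A = -2
Solving: A = -2.
Check against the point condition:
  u(0, 0) = -2  ⟹  A = -2  ✓
Hence u(x, y) = - 2 e^{x y}.

Answer: u(x, y) = - 2 e^{x y}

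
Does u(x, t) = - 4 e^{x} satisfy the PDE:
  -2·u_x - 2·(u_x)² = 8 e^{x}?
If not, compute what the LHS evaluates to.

Evaluate each term of the left-hand side for u = - 4 e^{x}.
Derivatives:
  u_x = - 4 e^{x}
Terms:
  -2·u_x = 8 e^{x}
  -2·(u_x)² = - 32 e^{2 x}
Sum: LHS = \left(8 - 32 e^{x}\right) e^{x}
Given right-hand side: 8 e^{x}. Difference LHS − RHS = - 32 e^{2 x} ≠ 0, so u is not a solution.

Answer: No, the LHS evaluates to \left(8 - 32 e^{x}\right) e^{x}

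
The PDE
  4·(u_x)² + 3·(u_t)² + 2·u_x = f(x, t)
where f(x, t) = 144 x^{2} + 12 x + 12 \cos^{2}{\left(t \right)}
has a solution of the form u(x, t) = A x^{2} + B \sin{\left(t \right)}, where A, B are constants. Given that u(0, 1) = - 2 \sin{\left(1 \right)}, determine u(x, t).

Substitute the ansatz u = A x^{2} + B \sin{\left(t \right)} into the left-hand side.
Derivatives of the ansatz:
  u_x = 2 A x
  u_t = B \cos{\left(t \right)}
Term by term:
  4·(u_x)² = 16 A^{2} x^{2}
  3·(u_t)² = 3 B^{2} \cos^{2}{\left(t \right)}
  2·u_x = 4 A x
So the left-hand side equals
  16 A^{2} x^{2} + 4 A x + 3 B^{2} \cos^{2}{\left(t \right)}
This must equal f(x, t) = 144 x^{2} + 12 x + 12 \cos^{2}{\left(t \right)} identically.
Matching coefficients of the independent functions:
  [x]:  4 A = 12
  [x^{2}]:  16 A^{2} = 144
  [\cos^{2}{\left(t \right)}]:  3 B^{2} = 12
These equations allow (A, B) = (3, -2) or (3, 2).
Impose the point condition(s):
  u(0, 1) = - 2 \sin{\left(1 \right)}  ⟹  B \sin{\left(1 \right)} = - 2 \sin{\left(1 \right)}
Only A = 3, B = -2 satisfies everything.
Hence u(x, t) = 3 x^{2} - 2 \sin{\left(t \right)}.

Answer: u(x, t) = 3 x^{2} - 2 \sin{\left(t \right)}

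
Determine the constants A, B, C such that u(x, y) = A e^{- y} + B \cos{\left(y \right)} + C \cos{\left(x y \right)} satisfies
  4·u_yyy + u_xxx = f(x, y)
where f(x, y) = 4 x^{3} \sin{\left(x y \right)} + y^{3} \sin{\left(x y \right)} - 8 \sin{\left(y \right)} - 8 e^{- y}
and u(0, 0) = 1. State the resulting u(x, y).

Substitute the ansatz u = A e^{- y} + B \cos{\left(y \right)} + C \cos{\left(x y \right)} into the left-hand side.
Derivatives of the ansatz:
  u_yyy = - A e^{- y} + B \sin{\left(y \right)} + C x^{3} \sin{\left(x y \right)}
  u_xxx = C y^{3} \sin{\left(x y \right)}
Term by term:
  4·u_yyy = - 4 A e^{- y} + 4 B \sin{\left(y \right)} + 4 C x^{3} \sin{\left(x y \right)}
  u_xxx = C y^{3} \sin{\left(x y \right)}
So the left-hand side equals
  - 4 A e^{- y} + 4 B \sin{\left(y \right)} + 4 C x^{3} \sin{\left(x y \right)} + C y^{3} \sin{\left(x y \right)}
This must equal f(x, y) = 4 x^{3} \sin{\left(x y \right)} + y^{3} \sin{\left(x y \right)} - 8 \sin{\left(y \right)} - 8 e^{- y} identically.
Matching coefficients of the independent functions:
  [x^{3} \sin{\left(x y \right)}]:  4 C = 4
  [y^{3} \sin{\left(x y \right)}]:  C = 1
  [e^{- y}]:  - 4 A = -8
  [\sin{\left(y \right)}]:  4 B = -8
Solving: A = 2, B = -2, C = 1.
Check against the point condition:
  u(0, 0) = 1  ⟹  A + B + C = 1  ✓
Hence u(x, y) = - 2 \cos{\left(y \right)} + \cos{\left(x y \right)} + 2 e^{- y}.

Answer: u(x, y) = - 2 \cos{\left(y \right)} + \cos{\left(x y \right)} + 2 e^{- y}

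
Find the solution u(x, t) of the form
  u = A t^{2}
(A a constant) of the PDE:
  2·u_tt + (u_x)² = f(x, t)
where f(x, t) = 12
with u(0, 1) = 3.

Substitute the ansatz u = A t^{2} into the left-hand side.
Derivatives of the ansatz:
  u_tt = 2 A
  u_x = 0
Term by term:
  2·u_tt = 4 A
  (u_x)² = 0
So the left-hand side equals
  4 A
This must equal f(x, t) = 12 identically.
Matching coefficients of the independent functions:
  [constant term]:  4 A = 12
Solving: A = 3.
Check against the point condition:
  u(0, 1) = 3  ⟹  A = 3  ✓
Hence u(x, t) = 3 t^{2}.

Answer: u(x, t) = 3 t^{2}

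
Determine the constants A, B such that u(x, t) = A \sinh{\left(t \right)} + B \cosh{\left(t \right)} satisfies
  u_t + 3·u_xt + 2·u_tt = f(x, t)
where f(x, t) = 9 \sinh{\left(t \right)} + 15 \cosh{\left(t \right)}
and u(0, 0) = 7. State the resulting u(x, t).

Substitute the ansatz u = A \sinh{\left(t \right)} + B \cosh{\left(t \right)} into the left-hand side.
Derivatives of the ansatz:
  u_t = A \cosh{\left(t \right)} + B \sinh{\left(t \right)}
  u_xt = 0
  u_tt = A \sinh{\left(t \right)} + B \cosh{\left(t \right)}
Term by term:
  u_t = A \cosh{\left(t \right)} + B \sinh{\left(t \right)}
  3·u_xt = 0
  2·u_tt = 2 A \sinh{\left(t \right)} + 2 B \cosh{\left(t \right)}
So the left-hand side equals
  2 A \sinh{\left(t \right)} + A \cosh{\left(t \right)} + B \sinh{\left(t \right)} + 2 B \cosh{\left(t \right)}
This must equal f(x, t) = 9 \sinh{\left(t \right)} + 15 \cosh{\left(t \right)} identically.
Matching coefficients of the independent functions:
  [\sinh{\left(t \right)}]:  2 A + B = 9
  [\cosh{\left(t \right)}]:  A + 2 B = 15
Solving: A = 1, B = 7.
Check against the point condition:
  u(0, 0) = 7  ⟹  B = 7  ✓
Hence u(x, t) = \sinh{\left(t \right)} + 7 \cosh{\left(t \right)}.

Answer: u(x, t) = \sinh{\left(t \right)} + 7 \cosh{\left(t \right)}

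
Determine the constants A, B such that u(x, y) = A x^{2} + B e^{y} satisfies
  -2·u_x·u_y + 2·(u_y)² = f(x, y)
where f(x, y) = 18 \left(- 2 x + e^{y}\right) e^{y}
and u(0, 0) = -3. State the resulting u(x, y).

Answer: u(x, y) = - 3 x^{2} - 3 e^{y}

Derivation:
Substitute the ansatz u = A x^{2} + B e^{y} into the left-hand side.
Derivatives of the ansatz:
  u_x = 2 A x
  u_y = B e^{y}
Term by term:
  -2·u_x·u_y = - 4 A B x e^{y}
  2·(u_y)² = 2 B^{2} e^{2 y}
So the left-hand side equals
  - 4 A B x e^{y} + 2 B^{2} e^{2 y}
This must equal f(x, y) identically; expanded, f = - 36 x e^{y} + 18 e^{2 y}.
Matching coefficients of the independent functions:
  [x e^{y}]:  - 4 A B = -36
  [e^{2 y}]:  2 B^{2} = 18
These equations allow (A, B) = (-3, -3) or (3, 3).
Impose the point condition(s):
  u(0, 0) = -3  ⟹  B = -3
Only A = -3, B = -3 satisfies everything.
Hence u(x, y) = - 3 x^{2} - 3 e^{y}.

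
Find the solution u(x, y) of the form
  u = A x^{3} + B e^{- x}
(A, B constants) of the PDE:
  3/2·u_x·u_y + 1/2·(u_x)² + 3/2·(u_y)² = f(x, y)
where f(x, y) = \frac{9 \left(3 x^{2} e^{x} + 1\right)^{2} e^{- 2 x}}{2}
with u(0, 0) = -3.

Substitute the ansatz u = A x^{3} + B e^{- x} into the left-hand side.
Derivatives of the ansatz:
  u_x = 3 A x^{2} - B e^{- x}
  u_y = 0
Term by term:
  3/2·u_x·u_y = 0
  1/2·(u_x)² = \frac{9 A^{2} x^{4}}{2} - 3 A B x^{2} e^{- x} + \frac{B^{2} e^{- 2 x}}{2}
  3/2·(u_y)² = 0
So the left-hand side equals
  \frac{9 A^{2} x^{4}}{2} - 3 A B x^{2} e^{- x} + \frac{B^{2} e^{- 2 x}}{2}
This must equal f(x, y) identically; expanded, f = \frac{81 x^{4}}{2} + 27 x^{2} e^{- x} + \frac{9 e^{- 2 x}}{2}.
Matching coefficients of the independent functions:
  [x^{4}]:  \frac{9 A^{2}}{2} = \frac{81}{2}
  [x^{2} e^{- x}]:  - 3 A B = 27
  [e^{- 2 x}]:  \frac{B^{2}}{2} = \frac{9}{2}
These equations allow (A, B) = (-3, 3) or (3, -3).
Impose the point condition(s):
  u(0, 0) = -3  ⟹  B = -3
Only A = 3, B = -3 satisfies everything.
Hence u(x, y) = 3 x^{3} - 3 e^{- x}.

Answer: u(x, y) = 3 x^{3} - 3 e^{- x}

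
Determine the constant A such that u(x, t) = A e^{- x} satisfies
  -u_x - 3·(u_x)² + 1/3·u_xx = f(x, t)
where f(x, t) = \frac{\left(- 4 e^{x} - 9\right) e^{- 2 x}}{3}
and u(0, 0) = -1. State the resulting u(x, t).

Substitute the ansatz u = A e^{- x} into the left-hand side.
Derivatives of the ansatz:
  u_x = - A e^{- x}
  u_xx = A e^{- x}
Term by term:
  -u_x = A e^{- x}
  -3·(u_x)² = - 3 A^{2} e^{- 2 x}
  1/3·u_xx = \frac{A e^{- x}}{3}
So the left-hand side equals
  - 3 A^{2} e^{- 2 x} + \frac{4 A e^{- x}}{3}
This must equal f(x, t) identically; expanded, f = - \frac{4 e^{- x}}{3} - 3 e^{- 2 x}.
Matching coefficients of the independent functions:
  [e^{- 2 x}]:  - 3 A^{2} = -3
  [e^{- x}]:  \frac{4 A}{3} = - \frac{4}{3}
Solving: A = -1.
Check against the point condition:
  u(0, 0) = -1  ⟹  A = -1  ✓
Hence u(x, t) = - e^{- x}.

Answer: u(x, t) = - e^{- x}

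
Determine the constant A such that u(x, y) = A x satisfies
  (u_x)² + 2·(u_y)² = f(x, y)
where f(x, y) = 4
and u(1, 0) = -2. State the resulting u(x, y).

Substitute the ansatz u = A x into the left-hand side.
Derivatives of the ansatz:
  u_x = A
  u_y = 0
Term by term:
  (u_x)² = A^{2}
  2·(u_y)² = 0
So the left-hand side equals
  A^{2}
This must equal f(x, y) = 4 identically.
Matching coefficients of the independent functions:
  [constant term]:  A^{2} = 4
These equations allow (A) = (-2) or (2).
Impose the point condition(s):
  u(1, 0) = -2  ⟹  A = -2
Only A = -2 satisfies everything.
Hence u(x, y) = - 2 x.

Answer: u(x, y) = - 2 x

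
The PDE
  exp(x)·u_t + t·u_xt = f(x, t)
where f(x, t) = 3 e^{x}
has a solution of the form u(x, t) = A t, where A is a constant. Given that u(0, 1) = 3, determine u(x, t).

Answer: u(x, t) = 3 t

Derivation:
Substitute the ansatz u = A t into the left-hand side.
Derivatives of the ansatz:
  u_t = A
  u_xt = 0
Term by term:
  exp(x)·u_t = A e^{x}
  t·u_xt = 0
So the left-hand side equals
  A e^{x}
This must equal f(x, t) = 3 e^{x} identically.
Matching coefficients of the independent functions:
  [e^{x}]:  A = 3
Solving: A = 3.
Check against the point condition:
  u(0, 1) = 3  ⟹  A = 3  ✓
Hence u(x, t) = 3 t.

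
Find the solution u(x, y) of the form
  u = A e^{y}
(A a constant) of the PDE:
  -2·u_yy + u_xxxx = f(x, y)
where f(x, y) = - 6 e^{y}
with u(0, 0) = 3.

Substitute the ansatz u = A e^{y} into the left-hand side.
Derivatives of the ansatz:
  u_yy = A e^{y}
  u_xxxx = 0
Term by term:
  -2·u_yy = - 2 A e^{y}
  u_xxxx = 0
So the left-hand side equals
  - 2 A e^{y}
This must equal f(x, y) = - 6 e^{y} identically.
Matching coefficients of the independent functions:
  [e^{y}]:  - 2 A = -6
Solving: A = 3.
Check against the point condition:
  u(0, 0) = 3  ⟹  A = 3  ✓
Hence u(x, y) = 3 e^{y}.

Answer: u(x, y) = 3 e^{y}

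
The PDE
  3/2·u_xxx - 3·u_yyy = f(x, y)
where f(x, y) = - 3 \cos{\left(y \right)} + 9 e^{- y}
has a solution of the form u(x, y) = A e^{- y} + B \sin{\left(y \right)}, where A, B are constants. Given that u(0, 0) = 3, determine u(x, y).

Substitute the ansatz u = A e^{- y} + B \sin{\left(y \right)} into the left-hand side.
Derivatives of the ansatz:
  u_xxx = 0
  u_yyy = - A e^{- y} - B \cos{\left(y \right)}
Term by term:
  3/2·u_xxx = 0
  -3·u_yyy = 3 A e^{- y} + 3 B \cos{\left(y \right)}
So the left-hand side equals
  3 A e^{- y} + 3 B \cos{\left(y \right)}
This must equal f(x, y) = - 3 \cos{\left(y \right)} + 9 e^{- y} identically.
Matching coefficients of the independent functions:
  [e^{- y}]:  3 A = 9
  [\cos{\left(y \right)}]:  3 B = -3
Solving: A = 3, B = -1.
Check against the point condition:
  u(0, 0) = 3  ⟹  A = 3  ✓
Hence u(x, y) = - \sin{\left(y \right)} + 3 e^{- y}.

Answer: u(x, y) = - \sin{\left(y \right)} + 3 e^{- y}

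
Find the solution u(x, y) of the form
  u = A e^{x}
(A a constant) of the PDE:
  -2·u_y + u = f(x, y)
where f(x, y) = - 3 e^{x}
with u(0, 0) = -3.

Substitute the ansatz u = A e^{x} into the left-hand side.
Derivatives of the ansatz:
  u_y = 0
Term by term:
  -2·u_y = 0
  u = A e^{x}
So the left-hand side equals
  A e^{x}
This must equal f(x, y) = - 3 e^{x} identically.
Matching coefficients of the independent functions:
  [e^{x}]:  A = -3
Solving: A = -3.
Check against the point condition:
  u(0, 0) = -3  ⟹  A = -3  ✓
Hence u(x, y) = - 3 e^{x}.

Answer: u(x, y) = - 3 e^{x}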